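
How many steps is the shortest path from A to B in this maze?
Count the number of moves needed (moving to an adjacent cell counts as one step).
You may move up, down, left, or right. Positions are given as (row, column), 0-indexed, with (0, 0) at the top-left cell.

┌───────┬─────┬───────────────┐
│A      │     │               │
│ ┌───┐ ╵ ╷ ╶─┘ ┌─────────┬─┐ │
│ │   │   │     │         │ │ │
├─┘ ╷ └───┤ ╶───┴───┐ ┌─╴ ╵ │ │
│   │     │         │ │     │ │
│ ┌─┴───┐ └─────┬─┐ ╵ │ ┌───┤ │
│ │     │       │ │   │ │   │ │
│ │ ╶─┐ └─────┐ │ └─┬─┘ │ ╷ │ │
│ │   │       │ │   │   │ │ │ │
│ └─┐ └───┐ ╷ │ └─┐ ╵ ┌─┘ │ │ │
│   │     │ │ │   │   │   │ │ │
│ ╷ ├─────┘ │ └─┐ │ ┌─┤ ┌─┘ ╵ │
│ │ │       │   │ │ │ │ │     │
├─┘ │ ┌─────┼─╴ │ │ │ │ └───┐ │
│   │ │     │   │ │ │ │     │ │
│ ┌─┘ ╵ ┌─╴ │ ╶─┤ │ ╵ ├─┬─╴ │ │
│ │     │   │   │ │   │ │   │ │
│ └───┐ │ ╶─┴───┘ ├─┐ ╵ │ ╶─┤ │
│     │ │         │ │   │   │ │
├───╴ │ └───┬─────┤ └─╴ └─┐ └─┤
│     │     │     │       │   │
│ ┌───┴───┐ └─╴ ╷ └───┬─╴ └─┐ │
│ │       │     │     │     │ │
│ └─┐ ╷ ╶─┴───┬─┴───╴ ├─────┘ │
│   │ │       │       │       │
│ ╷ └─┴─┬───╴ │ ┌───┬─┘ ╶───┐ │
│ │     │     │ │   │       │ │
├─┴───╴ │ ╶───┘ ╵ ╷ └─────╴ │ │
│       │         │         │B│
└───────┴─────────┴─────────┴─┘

Using BFS to find shortest path:
Start: (0, 0), End: (14, 14)
Path found:
(0,0) → (0,1) → (0,2) → (0,3) → (1,3) → (1,4) → (0,4) → (0,5) → (1,5) → (1,6) → (1,7) → (0,7) → (0,8) → (0,9) → (0,10) → (0,11) → (0,12) → (0,13) → (0,14) → (1,14) → (2,14) → (3,14) → (4,14) → (5,14) → (6,14) → (6,13) → (5,13) → (4,13) → (3,13) → (3,12) → (4,12) → (5,12) → (5,11) → (6,11) → (7,11) → (7,12) → (7,13) → (8,13) → (8,12) → (9,12) → (9,13) → (10,13) → (10,14) → (11,14) → (12,14) → (13,14) → (14,14)
Number of steps: 46

Solution:

┌───────┬─────┬───────────────┐
│A → → ↓│↱ ↓  │↱ → → → → → → ↓│
│ ┌───┐ ╵ ╷ ╶─┘ ┌─────────┬─┐ │
│ │   │↳ ↑│↳ → ↑│         │ │↓│
├─┘ ╷ └───┤ ╶───┴───┐ ┌─╴ ╵ │ │
│   │     │         │ │     │↓│
│ ┌─┴───┐ └─────┬─┐ ╵ │ ┌───┤ │
│ │     │       │ │   │ │↓ ↰│↓│
│ │ ╶─┐ └─────┐ │ └─┬─┘ │ ╷ │ │
│ │   │       │ │   │   │↓│↑│↓│
│ └─┐ └───┐ ╷ │ └─┐ ╵ ┌─┘ │ │ │
│   │     │ │ │   │   │↓ ↲│↑│↓│
│ ╷ ├─────┘ │ └─┐ │ ┌─┤ ┌─┘ ╵ │
│ │ │       │   │ │ │ │↓│  ↑ ↲│
├─┘ │ ┌─────┼─╴ │ │ │ │ └───┐ │
│   │ │     │   │ │ │ │↳ → ↓│ │
│ ┌─┘ ╵ ┌─╴ │ ╶─┤ │ ╵ ├─┬─╴ │ │
│ │     │   │   │ │   │ │↓ ↲│ │
│ └───┐ │ ╶─┴───┘ ├─┐ ╵ │ ╶─┤ │
│     │ │         │ │   │↳ ↓│ │
├───╴ │ └───┬─────┤ └─╴ └─┐ └─┤
│     │     │     │       │↳ ↓│
│ ┌───┴───┐ └─╴ ╷ └───┬─╴ └─┐ │
│ │       │     │     │     │↓│
│ └─┐ ╷ ╶─┴───┬─┴───╴ ├─────┘ │
│   │ │       │       │      ↓│
│ ╷ └─┴─┬───╴ │ ┌───┬─┘ ╶───┐ │
│ │     │     │ │   │       │↓│
├─┴───╴ │ ╶───┘ ╵ ╷ └─────╴ │ │
│       │         │         │B│
└───────┴─────────┴─────────┴─┘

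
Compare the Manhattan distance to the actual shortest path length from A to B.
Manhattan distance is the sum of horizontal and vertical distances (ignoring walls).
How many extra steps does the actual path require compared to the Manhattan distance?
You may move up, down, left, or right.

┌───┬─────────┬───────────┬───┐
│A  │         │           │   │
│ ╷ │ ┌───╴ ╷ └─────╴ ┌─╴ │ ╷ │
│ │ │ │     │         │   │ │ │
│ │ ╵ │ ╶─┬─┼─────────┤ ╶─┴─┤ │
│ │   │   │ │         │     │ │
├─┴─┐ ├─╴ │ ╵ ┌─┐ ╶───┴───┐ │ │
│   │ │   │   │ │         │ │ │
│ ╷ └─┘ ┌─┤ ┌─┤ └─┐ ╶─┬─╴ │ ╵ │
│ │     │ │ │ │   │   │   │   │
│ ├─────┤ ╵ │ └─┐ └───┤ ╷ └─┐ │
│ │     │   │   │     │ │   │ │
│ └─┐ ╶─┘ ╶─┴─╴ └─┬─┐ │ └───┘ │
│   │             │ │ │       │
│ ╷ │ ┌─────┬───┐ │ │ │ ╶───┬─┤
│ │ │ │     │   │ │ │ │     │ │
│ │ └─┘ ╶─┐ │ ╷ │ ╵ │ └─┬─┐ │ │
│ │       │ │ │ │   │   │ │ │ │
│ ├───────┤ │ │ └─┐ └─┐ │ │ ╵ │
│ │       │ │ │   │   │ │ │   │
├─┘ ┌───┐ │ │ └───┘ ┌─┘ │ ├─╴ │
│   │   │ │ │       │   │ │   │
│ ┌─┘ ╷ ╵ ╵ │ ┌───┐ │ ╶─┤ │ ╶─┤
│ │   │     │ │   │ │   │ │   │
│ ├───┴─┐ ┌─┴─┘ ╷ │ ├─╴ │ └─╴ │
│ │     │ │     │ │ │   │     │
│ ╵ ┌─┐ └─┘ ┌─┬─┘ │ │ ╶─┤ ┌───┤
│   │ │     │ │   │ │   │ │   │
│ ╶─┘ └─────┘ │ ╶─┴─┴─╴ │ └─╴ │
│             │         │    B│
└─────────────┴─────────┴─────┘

Manhattan distance: |14 - 0| + |14 - 0| = 28
Actual path length: 48
Extra steps: 48 - 28 = 20

Solution:

┌───┬─────────┬───────────┬───┐
│A ↓│↱ → → → ↓│      ↱ → ↓│   │
│ ╷ │ ┌───╴ ╷ └─────╴ ┌─╴ │ ╷ │
│ │↓│↑│     │↳ → → → ↑│↓ ↲│ │ │
│ │ ╵ │ ╶─┬─┼─────────┤ ╶─┴─┤ │
│ │↳ ↑│   │ │         │↳ → ↓│ │
├─┴─┐ ├─╴ │ ╵ ┌─┐ ╶───┴───┐ │ │
│   │ │   │   │ │         │↓│ │
│ ╷ └─┘ ┌─┤ ┌─┤ └─┐ ╶─┬─╴ │ ╵ │
│ │     │ │ │ │   │   │   │↳ ↓│
│ ├─────┤ ╵ │ └─┐ └───┤ ╷ └─┐ │
│ │     │   │   │     │ │   │↓│
│ └─┐ ╶─┘ ╶─┴─╴ └─┬─┐ │ └───┘ │
│   │             │ │ │↓ ← ← ↲│
│ ╷ │ ┌─────┬───┐ │ │ │ ╶───┬─┤
│ │ │ │     │   │ │ │ │↳ → ↓│ │
│ │ └─┘ ╶─┐ │ ╷ │ ╵ │ └─┬─┐ │ │
│ │       │ │ │ │   │   │ │↓│ │
│ ├───────┤ │ │ └─┐ └─┐ │ │ ╵ │
│ │       │ │ │   │   │ │ │↳ ↓│
├─┘ ┌───┐ │ │ └───┘ ┌─┘ │ ├─╴ │
│   │   │ │ │       │   │ │↓ ↲│
│ ┌─┘ ╷ ╵ ╵ │ ┌───┐ │ ╶─┤ │ ╶─┤
│ │   │     │ │   │ │   │ │↳ ↓│
│ ├───┴─┐ ┌─┴─┘ ╷ │ ├─╴ │ └─╴ │
│ │     │ │     │ │ │   │↓ ← ↲│
│ ╵ ┌─┐ └─┘ ┌─┬─┘ │ │ ╶─┤ ┌───┤
│   │ │     │ │   │ │   │↓│   │
│ ╶─┘ └─────┘ │ ╶─┴─┴─╴ │ └─╴ │
│             │         │↳ → B│
└─────────────┴─────────┴─────┘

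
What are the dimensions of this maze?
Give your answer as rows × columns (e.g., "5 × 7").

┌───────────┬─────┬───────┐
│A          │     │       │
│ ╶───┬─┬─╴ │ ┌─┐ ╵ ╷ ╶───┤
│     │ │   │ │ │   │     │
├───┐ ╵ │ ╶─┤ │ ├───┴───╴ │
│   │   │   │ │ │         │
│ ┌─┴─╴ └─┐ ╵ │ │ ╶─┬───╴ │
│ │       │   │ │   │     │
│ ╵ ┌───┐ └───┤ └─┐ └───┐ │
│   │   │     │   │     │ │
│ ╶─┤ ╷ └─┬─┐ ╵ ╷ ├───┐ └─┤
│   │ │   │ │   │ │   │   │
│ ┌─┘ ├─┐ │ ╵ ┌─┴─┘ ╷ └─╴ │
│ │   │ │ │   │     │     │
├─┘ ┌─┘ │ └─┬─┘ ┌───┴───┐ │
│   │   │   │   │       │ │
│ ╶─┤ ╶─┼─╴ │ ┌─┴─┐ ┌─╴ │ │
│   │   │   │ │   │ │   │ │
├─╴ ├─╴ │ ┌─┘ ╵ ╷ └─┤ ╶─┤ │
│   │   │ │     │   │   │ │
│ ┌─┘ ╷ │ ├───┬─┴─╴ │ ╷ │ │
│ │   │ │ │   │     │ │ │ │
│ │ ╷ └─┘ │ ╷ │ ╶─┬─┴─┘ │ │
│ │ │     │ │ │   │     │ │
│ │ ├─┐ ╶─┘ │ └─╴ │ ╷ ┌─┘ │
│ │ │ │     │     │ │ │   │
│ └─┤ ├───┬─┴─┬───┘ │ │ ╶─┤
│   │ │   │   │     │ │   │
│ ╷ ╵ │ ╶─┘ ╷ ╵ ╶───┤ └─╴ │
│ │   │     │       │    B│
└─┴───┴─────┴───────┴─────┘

Counting the maze dimensions:
Rows (vertical): 15
Columns (horizontal): 13
Dimensions: 15 × 13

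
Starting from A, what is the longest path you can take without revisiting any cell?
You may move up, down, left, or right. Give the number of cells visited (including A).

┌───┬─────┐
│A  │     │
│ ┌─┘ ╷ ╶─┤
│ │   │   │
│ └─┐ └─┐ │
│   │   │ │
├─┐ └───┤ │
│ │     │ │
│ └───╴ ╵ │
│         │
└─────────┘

Finding longest simple path using DFS:
Start: (0, 0)
Longest path visits 18 cells
Path: A → down → down → right → down → right → right → down → right → up → up → up → left → up → left → down → down → right

Solution:

┌───┬─────┐
│A  │↓ ↰  │
│ ┌─┘ ╷ ╶─┤
│↓│  ↓│↑ ↰│
│ └─┐ └─┐ │
│↳ ↓│↳ B│↑│
├─┐ └───┤ │
│ │↳ → ↓│↑│
│ └───╴ ╵ │
│      ↳ ↑│
└─────────┘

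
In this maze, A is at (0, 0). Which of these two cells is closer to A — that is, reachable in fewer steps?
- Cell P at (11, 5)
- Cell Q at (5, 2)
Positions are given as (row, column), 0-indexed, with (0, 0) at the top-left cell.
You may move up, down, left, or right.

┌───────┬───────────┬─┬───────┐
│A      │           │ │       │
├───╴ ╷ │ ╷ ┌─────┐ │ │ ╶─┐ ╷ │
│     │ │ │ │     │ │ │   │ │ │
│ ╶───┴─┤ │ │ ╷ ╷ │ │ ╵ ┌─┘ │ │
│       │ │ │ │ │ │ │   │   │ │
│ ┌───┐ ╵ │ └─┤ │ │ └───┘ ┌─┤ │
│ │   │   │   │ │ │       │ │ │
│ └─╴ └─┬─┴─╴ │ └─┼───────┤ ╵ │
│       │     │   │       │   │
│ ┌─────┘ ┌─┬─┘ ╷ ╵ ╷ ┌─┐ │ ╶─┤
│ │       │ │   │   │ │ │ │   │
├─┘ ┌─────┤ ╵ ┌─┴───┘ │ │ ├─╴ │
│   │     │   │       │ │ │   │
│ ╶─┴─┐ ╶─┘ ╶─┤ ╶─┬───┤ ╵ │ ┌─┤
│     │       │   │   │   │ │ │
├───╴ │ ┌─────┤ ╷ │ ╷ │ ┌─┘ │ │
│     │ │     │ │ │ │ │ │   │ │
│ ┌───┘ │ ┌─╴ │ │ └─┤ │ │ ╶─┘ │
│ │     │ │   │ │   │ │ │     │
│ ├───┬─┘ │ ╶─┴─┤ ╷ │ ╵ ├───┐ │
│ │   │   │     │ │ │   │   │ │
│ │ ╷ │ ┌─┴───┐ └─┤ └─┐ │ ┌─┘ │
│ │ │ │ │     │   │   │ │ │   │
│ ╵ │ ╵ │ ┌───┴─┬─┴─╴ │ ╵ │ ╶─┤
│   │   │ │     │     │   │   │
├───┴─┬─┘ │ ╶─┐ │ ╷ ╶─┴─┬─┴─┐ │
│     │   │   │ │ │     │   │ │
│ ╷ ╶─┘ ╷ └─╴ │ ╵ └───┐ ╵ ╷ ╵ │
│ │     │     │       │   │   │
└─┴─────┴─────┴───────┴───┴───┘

Shortest path A → P at (11, 5): 78 steps
Shortest path A → Q at (5, 2): 25 steps

Q is closer (25 steps vs 78 steps).

Path to P:

┌───────┬───────────┬─┬───────┐
│A → ↓  │↱ → → → → ↓│ │    ↱ ↓│
├───╴ ╷ │ ╷ ┌─────┐ │ │ ╶─┐ ╷ │
│↓ ← ↲│ │↑│ │     │↓│ │   │↑│↓│
│ ╶───┴─┤ │ │ ╷ ╷ │ │ ╵ ┌─┘ │ │
│↳ → → ↓│↑│ │ │ │ │↓│   │↱ ↑│↓│
│ ┌───┐ ╵ │ └─┤ │ │ └───┘ ┌─┤ │
│ │   │↳ ↑│   │ │ │↳ → → ↑│ │↓│
│ └─╴ └─┬─┴─╴ │ └─┼───────┤ ╵ │
│       │     │   │       │↓ ↲│
│ ┌─────┘ ┌─┬─┘ ╷ ╵ ╷ ┌─┐ │ ╶─┤
│ │       │ │   │   │ │ │ │↳ ↓│
├─┘ ┌─────┤ ╵ ┌─┴───┘ │ │ ├─╴ │
│   │     │   │       │ │ │↓ ↲│
│ ╶─┴─┐ ╶─┘ ╶─┤ ╶─┬───┤ ╵ │ ┌─┤
│     │       │   │   │   │↓│ │
├───╴ │ ┌─────┤ ╷ │ ╷ │ ┌─┘ │ │
│     │ │     │ │ │ │ │ │↓ ↲│ │
│ ┌───┘ │ ┌─╴ │ │ └─┤ │ │ ╶─┘ │
│ │     │ │   │ │   │ │ │↳ → ↓│
│ ├───┬─┘ │ ╶─┴─┤ ╷ │ ╵ ├───┐ │
│ │   │   │     │ │ │   │   │↓│
│ │ ╷ │ ┌─┴───┐ └─┤ └─┐ │ ┌─┘ │
│ │ │ │ │↱ P  │   │   │ │ │↓ ↲│
│ ╵ │ ╵ │ ┌───┴─┬─┴─╴ │ ╵ │ ╶─┤
│   │   │↑│↓ ← ↰│↓ ↰  │   │↳ ↓│
├───┴─┬─┘ │ ╶─┐ │ ╷ ╶─┴─┬─┴─┐ │
│     │  ↑│↳ ↓│↑│↓│↑ ← ↰│↓ ↰│↓│
│ ╷ ╶─┘ ╷ └─╴ │ ╵ └───┐ ╵ ╷ ╵ │
│ │     │↑ ← ↲│↑ ↲    │↑ ↲│↑ ↲│
└─┴─────┴─────┴───────┴───┴───┘

Path to Q:

┌───────┬───────────┬─┬───────┐
│A → ↓  │↱ ↓        │ │       │
├───╴ ╷ │ ╷ ┌─────┐ │ │ ╶─┐ ╷ │
│↓ ← ↲│ │↑│↓│     │ │ │   │ │ │
│ ╶───┴─┤ │ │ ╷ ╷ │ │ ╵ ┌─┘ │ │
│↳ → → ↓│↑│↓│ │ │ │ │   │   │ │
│ ┌───┐ ╵ │ └─┤ │ │ └───┘ ┌─┤ │
│ │   │↳ ↑│↳ ↓│ │ │       │ │ │
│ └─╴ └─┬─┴─╴ │ └─┼───────┤ ╵ │
│       │↓ ← ↲│   │       │   │
│ ┌─────┘ ┌─┬─┘ ╷ ╵ ╷ ┌─┐ │ ╶─┤
│ │  Q ← ↲│ │   │   │ │ │ │   │
├─┘ ┌─────┤ ╵ ┌─┴───┘ │ │ ├─╴ │
│   │     │   │       │ │ │   │
│ ╶─┴─┐ ╶─┘ ╶─┤ ╶─┬───┤ ╵ │ ┌─┤
│     │       │   │   │   │ │ │
├───╴ │ ┌─────┤ ╷ │ ╷ │ ┌─┘ │ │
│     │ │     │ │ │ │ │ │   │ │
│ ┌───┘ │ ┌─╴ │ │ └─┤ │ │ ╶─┘ │
│ │     │ │   │ │   │ │ │     │
│ ├───┬─┘ │ ╶─┴─┤ ╷ │ ╵ ├───┐ │
│ │   │   │     │ │ │   │   │ │
│ │ ╷ │ ┌─┴───┐ └─┤ └─┐ │ ┌─┘ │
│ │ │ │ │     │   │   │ │ │   │
│ ╵ │ ╵ │ ┌───┴─┬─┴─╴ │ ╵ │ ╶─┤
│   │   │ │     │     │   │   │
├───┴─┬─┘ │ ╶─┐ │ ╷ ╶─┴─┬─┴─┐ │
│     │   │   │ │ │     │   │ │
│ ╷ ╶─┘ ╷ └─╴ │ ╵ └───┐ ╵ ╷ ╵ │
│ │     │     │       │   │   │
└─┴─────┴─────┴───────┴───┴───┘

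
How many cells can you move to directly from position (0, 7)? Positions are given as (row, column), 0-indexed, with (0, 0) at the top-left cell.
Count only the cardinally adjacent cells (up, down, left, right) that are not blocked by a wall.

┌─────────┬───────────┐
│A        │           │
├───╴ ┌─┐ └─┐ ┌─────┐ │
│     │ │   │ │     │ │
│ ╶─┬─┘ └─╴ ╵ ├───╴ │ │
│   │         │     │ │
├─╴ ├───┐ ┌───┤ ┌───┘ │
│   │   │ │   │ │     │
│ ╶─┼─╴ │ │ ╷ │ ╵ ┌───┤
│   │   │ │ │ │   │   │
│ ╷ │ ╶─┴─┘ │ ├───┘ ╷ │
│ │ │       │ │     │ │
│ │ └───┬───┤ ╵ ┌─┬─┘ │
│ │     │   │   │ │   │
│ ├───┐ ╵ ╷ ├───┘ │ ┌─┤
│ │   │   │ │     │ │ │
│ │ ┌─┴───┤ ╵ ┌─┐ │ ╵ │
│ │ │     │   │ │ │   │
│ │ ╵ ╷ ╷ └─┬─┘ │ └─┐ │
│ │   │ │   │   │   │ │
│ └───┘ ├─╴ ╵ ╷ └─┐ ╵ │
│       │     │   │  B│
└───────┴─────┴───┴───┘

Checking passable neighbors of (0, 7):
Neighbors: (0, 6), (0, 8)
Count: 2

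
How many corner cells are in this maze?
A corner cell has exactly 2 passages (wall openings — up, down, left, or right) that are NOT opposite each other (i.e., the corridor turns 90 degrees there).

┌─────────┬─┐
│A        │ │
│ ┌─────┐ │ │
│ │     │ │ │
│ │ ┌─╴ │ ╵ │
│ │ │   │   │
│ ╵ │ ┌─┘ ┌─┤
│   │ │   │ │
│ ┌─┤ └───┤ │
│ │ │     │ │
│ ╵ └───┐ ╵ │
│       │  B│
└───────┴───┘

Counting corner cells (2 non-opposite passages):
Total corners: 14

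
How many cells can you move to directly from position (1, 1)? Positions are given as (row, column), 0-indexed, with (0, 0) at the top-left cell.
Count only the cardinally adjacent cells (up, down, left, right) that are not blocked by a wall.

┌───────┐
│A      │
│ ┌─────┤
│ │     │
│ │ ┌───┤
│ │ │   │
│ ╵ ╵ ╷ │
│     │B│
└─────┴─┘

Checking passable neighbors of (1, 1):
Neighbors: (2, 1), (1, 2)
Count: 2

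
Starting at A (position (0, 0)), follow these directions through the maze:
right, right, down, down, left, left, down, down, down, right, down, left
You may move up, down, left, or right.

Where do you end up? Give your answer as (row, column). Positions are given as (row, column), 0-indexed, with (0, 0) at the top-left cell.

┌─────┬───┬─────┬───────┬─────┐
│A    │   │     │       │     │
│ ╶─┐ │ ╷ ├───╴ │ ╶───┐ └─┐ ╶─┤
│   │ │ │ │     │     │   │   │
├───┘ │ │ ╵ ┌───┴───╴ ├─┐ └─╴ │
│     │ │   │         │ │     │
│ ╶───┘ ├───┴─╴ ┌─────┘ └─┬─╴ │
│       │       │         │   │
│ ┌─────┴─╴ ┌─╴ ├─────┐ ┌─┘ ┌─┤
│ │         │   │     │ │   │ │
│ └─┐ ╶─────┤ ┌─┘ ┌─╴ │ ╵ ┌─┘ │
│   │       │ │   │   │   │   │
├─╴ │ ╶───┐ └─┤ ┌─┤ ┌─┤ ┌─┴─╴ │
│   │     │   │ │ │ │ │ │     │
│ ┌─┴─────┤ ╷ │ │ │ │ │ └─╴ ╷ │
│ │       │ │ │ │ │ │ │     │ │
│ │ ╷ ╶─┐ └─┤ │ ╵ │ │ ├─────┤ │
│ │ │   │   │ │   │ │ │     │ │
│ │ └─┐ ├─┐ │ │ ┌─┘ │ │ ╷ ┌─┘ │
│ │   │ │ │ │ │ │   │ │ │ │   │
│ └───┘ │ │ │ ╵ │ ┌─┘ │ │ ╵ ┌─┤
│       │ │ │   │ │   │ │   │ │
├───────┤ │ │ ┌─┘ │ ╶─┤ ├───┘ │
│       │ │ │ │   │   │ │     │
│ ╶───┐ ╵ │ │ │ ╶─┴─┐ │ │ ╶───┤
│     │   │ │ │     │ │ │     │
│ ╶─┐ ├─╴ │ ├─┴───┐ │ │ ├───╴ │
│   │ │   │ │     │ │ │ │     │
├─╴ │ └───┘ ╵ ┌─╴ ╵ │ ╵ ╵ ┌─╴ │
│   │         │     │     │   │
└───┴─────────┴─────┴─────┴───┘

Following directions step by step:
Start: (0, 0)
  right: (0, 0) → (0, 1)
  right: (0, 1) → (0, 2)
  down: (0, 2) → (1, 2)
  down: (1, 2) → (2, 2)
  left: (2, 2) → (2, 1)
  left: (2, 1) → (2, 0)
  down: (2, 0) → (3, 0)
  down: (3, 0) → (4, 0)
  down: (4, 0) → (5, 0)
  right: (5, 0) → (5, 1)
  down: (5, 1) → (6, 1)
  left: (6, 1) → (6, 0)
Final position: (6, 0)

Path taken:

┌─────┬───┬─────┬───────┬─────┐
│A → ↓│   │     │       │     │
│ ╶─┐ │ ╷ ├───╴ │ ╶───┐ └─┐ ╶─┤
│   │↓│ │ │     │     │   │   │
├───┘ │ │ ╵ ┌───┴───╴ ├─┐ └─╴ │
│↓ ← ↲│ │   │         │ │     │
│ ╶───┘ ├───┴─╴ ┌─────┘ └─┬─╴ │
│↓      │       │         │   │
│ ┌─────┴─╴ ┌─╴ ├─────┐ ┌─┘ ┌─┤
│↓│         │   │     │ │   │ │
│ └─┐ ╶─────┤ ┌─┘ ┌─╴ │ ╵ ┌─┘ │
│↳ ↓│       │ │   │   │   │   │
├─╴ │ ╶───┐ └─┤ ┌─┤ ┌─┤ ┌─┴─╴ │
│B ↲│     │   │ │ │ │ │ │     │
│ ┌─┴─────┤ ╷ │ │ │ │ │ └─╴ ╷ │
│ │       │ │ │ │ │ │ │     │ │
│ │ ╷ ╶─┐ └─┤ │ ╵ │ │ ├─────┤ │
│ │ │   │   │ │   │ │ │     │ │
│ │ └─┐ ├─┐ │ │ ┌─┘ │ │ ╷ ┌─┘ │
│ │   │ │ │ │ │ │   │ │ │ │   │
│ └───┘ │ │ │ ╵ │ ┌─┘ │ │ ╵ ┌─┤
│       │ │ │   │ │   │ │   │ │
├───────┤ │ │ ┌─┘ │ ╶─┤ ├───┘ │
│       │ │ │ │   │   │ │     │
│ ╶───┐ ╵ │ │ │ ╶─┴─┐ │ │ ╶───┤
│     │   │ │ │     │ │ │     │
│ ╶─┐ ├─╴ │ ├─┴───┐ │ │ ├───╴ │
│   │ │   │ │     │ │ │ │     │
├─╴ │ └───┘ ╵ ┌─╴ ╵ │ ╵ ╵ ┌─╴ │
│   │         │     │     │   │
└───┴─────────┴─────┴─────┴───┘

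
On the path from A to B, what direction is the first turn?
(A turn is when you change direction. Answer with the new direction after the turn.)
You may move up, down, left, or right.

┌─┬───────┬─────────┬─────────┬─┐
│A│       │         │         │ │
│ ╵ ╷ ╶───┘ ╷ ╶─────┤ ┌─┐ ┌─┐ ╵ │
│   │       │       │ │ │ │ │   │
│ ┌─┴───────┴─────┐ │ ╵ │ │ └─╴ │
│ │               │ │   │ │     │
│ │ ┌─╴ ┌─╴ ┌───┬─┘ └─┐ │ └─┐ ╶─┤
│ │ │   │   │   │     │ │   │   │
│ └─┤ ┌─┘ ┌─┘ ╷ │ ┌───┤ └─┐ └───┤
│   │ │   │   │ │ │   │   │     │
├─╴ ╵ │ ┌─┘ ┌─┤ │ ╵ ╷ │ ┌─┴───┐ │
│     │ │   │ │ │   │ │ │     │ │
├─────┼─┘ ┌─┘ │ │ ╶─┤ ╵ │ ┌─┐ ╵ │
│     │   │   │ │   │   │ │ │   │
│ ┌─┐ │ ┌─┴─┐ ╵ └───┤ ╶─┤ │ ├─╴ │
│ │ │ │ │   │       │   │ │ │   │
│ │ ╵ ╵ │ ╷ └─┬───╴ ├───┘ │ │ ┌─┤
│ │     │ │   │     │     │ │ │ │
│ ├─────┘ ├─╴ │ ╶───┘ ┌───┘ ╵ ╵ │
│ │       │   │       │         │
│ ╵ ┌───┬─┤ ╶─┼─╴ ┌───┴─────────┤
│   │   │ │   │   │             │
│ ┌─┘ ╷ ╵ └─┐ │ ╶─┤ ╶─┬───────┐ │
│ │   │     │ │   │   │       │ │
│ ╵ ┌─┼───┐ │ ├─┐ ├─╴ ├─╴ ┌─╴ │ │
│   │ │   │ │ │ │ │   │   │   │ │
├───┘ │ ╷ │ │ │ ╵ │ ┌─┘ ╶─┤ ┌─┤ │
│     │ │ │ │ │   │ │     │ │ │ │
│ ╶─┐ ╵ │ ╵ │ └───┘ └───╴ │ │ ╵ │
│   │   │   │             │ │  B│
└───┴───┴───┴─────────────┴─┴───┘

Directions: down, right, up, right, down, right, right, right, up, right, down, right, right, right, down, down, left, down, down, right, up, right, down, down, right, up, up, up, up, left, up, up, right, right, down, down, down, right, down, right, right, down, down, left, up, left, left, down, down, down, left, left, down, left, left, left, up, right, right, up, left, left, up, up, up, up, left, down, left, down, left, down, left, down, down, left, up, up, left, left, down, down, down, down, right, up, right, right, right, up, up, right, down, right, down, left, down, right, down, down, down, down, right, right, right, up, up, right, up, left, up, right, right, right, right, right, right, down, down, down, down
First turn direction: right

Solution:

┌─┬───────┬─────────┬─────────┬─┐
│A│↱ ↓    │↱ ↓      │↱ → ↓    │ │
│ ╵ ╷ ╶───┘ ╷ ╶─────┤ ┌─┐ ┌─┐ ╵ │
│↳ ↑│↳ → → ↑│↳ → → ↓│↑│ │↓│ │   │
│ ┌─┴───────┴─────┐ │ ╵ │ │ └─╴ │
│ │               │↓│↑ ↰│↓│     │
│ │ ┌─╴ ┌─╴ ┌───┬─┘ └─┐ │ └─┐ ╶─┤
│ │ │   │   │↓ ↰│↓ ↲  │↑│↳ ↓│   │
│ └─┤ ┌─┘ ┌─┘ ╷ │ ┌───┤ └─┐ └───┤
│   │ │   │↓ ↲│↑│↓│↱ ↓│↑  │↳ → ↓│
├─╴ ╵ │ ┌─┘ ┌─┤ │ ╵ ╷ │ ┌─┴───┐ │
│     │ │↓ ↲│ │↑│↳ ↑│↓│↑│↓ ← ↰│↓│
├─────┼─┘ ┌─┘ │ │ ╶─┤ ╵ │ ┌─┐ ╵ │
│↓ ← ↰│↓ ↲│   │↑│   │↳ ↑│↓│ │↑ ↲│
│ ┌─┐ │ ┌─┴─┐ ╵ └───┤ ╶─┤ │ ├─╴ │
│↓│ │↑│↓│↱ ↓│  ↑ ← ↰│   │↓│ │   │
│ │ ╵ ╵ │ ╷ └─┬───╴ ├───┘ │ │ ┌─┤
│↓│  ↑ ↲│↑│↳ ↓│↱ → ↑│↓ ← ↲│ │ │ │
│ ├─────┘ ├─╴ │ ╶───┘ ┌───┘ ╵ ╵ │
│↓│↱ → → ↑│↓ ↲│↑ ← ← ↲│         │
│ ╵ ┌───┬─┤ ╶─┼─╴ ┌───┴─────────┤
│↳ ↑│   │ │↳ ↓│   │↱ → → → → → ↓│
│ ┌─┘ ╷ ╵ └─┐ │ ╶─┤ ╶─┬───────┐ │
│ │   │     │↓│   │↑ ↰│       │↓│
│ ╵ ┌─┼───┐ │ ├─┐ ├─╴ ├─╴ ┌─╴ │ │
│   │ │   │ │↓│ │ │↱ ↑│   │   │↓│
├───┘ │ ╷ │ │ │ ╵ │ ┌─┘ ╶─┤ ┌─┤ │
│     │ │ │ │↓│   │↑│     │ │ │↓│
│ ╶─┐ ╵ │ ╵ │ └───┘ └───╴ │ │ ╵ │
│   │   │   │↳ → → ↑      │ │  B│
└───┴───┴───┴─────────────┴─┴───┘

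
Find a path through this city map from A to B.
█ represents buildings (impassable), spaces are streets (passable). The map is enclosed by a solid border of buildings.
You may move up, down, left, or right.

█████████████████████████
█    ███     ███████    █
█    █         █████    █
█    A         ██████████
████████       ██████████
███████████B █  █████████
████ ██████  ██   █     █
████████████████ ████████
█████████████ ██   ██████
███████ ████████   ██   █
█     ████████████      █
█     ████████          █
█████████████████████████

Finding the shortest path from A to B:
Movement: cardinal only
Path length: 8 steps
Directions: right → right → right → down → right → right → right → down

Solution:

█████████████████████████
█    ███     ███████    █
█    █         █████    █
█    A→→↓      ██████████
████████↳→→↓   ██████████
███████████B █  █████████
████ ██████  ██   █     █
████████████████ ████████
█████████████ ██   ██████
███████ ████████   ██   █
█     ████████████      █
█     ████████          █
█████████████████████████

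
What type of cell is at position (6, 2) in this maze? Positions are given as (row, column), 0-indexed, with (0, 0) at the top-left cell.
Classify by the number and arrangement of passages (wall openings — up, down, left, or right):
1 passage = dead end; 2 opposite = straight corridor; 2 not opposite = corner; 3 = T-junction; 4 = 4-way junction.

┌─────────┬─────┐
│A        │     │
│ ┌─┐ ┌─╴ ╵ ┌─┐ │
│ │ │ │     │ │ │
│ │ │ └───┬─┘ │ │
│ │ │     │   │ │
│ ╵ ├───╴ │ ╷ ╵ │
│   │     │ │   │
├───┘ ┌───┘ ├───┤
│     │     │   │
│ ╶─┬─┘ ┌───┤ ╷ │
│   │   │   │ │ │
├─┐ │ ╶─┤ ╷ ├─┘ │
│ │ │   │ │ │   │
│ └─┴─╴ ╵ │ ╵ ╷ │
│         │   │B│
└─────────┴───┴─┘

Checking cell at (6, 2):
Number of passages: 2
Cell type: corner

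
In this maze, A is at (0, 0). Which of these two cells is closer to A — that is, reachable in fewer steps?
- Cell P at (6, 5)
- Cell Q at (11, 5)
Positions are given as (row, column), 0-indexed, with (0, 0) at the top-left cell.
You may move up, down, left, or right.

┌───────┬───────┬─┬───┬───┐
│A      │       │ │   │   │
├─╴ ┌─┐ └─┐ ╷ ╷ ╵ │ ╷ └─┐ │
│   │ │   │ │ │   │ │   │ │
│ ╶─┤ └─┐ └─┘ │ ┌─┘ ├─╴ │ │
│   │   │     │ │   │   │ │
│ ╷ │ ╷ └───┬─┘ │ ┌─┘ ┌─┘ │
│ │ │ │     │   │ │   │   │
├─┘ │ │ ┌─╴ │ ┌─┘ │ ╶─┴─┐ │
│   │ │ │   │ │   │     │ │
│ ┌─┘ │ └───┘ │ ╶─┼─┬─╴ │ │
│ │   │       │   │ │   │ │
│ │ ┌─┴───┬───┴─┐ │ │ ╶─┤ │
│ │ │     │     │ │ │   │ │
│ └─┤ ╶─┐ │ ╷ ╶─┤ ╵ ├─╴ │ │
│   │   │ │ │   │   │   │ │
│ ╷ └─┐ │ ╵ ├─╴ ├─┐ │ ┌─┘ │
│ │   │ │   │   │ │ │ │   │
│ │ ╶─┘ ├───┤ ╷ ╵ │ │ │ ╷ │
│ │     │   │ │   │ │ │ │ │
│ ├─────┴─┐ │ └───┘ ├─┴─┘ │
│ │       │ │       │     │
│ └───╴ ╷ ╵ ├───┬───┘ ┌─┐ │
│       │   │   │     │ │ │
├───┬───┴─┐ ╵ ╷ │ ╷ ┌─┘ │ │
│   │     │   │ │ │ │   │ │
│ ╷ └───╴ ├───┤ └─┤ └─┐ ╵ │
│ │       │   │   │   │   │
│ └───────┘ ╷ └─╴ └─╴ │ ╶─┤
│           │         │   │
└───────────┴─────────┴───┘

Shortest path A → P at (6, 5): 27 steps
Shortest path A → Q at (11, 5): 22 steps

Q is closer (22 steps vs 27 steps).

Path to P:

┌───────┬───────┬─┬───┬───┐
│A ↓    │       │ │   │   │
├─╴ ┌─┐ └─┐ ╷ ╷ ╵ │ ╷ └─┐ │
│↓ ↲│ │   │ │ │   │ │   │ │
│ ╶─┤ └─┐ └─┘ │ ┌─┘ ├─╴ │ │
│↳ ↓│   │     │ │   │   │ │
│ ╷ │ ╷ └───┬─┘ │ ┌─┘ ┌─┘ │
│ │↓│ │     │   │ │   │   │
├─┘ │ │ ┌─╴ │ ┌─┘ │ ╶─┴─┐ │
│↓ ↲│ │ │   │ │   │     │ │
│ ┌─┘ │ └───┘ │ ╶─┼─┬─╴ │ │
│↓│   │       │   │ │   │ │
│ │ ┌─┴───┬───┴─┐ │ │ ╶─┤ │
│↓│ │↱ → ↓│P    │ │ │   │ │
│ └─┤ ╶─┐ │ ╷ ╶─┤ ╵ ├─╴ │ │
│↳ ↓│↑ ↰│↓│↑│   │   │   │ │
│ ╷ └─┐ │ ╵ ├─╴ ├─┐ │ ┌─┘ │
│ │↓  │↑│↳ ↑│   │ │ │ │   │
│ │ ╶─┘ ├───┤ ╷ ╵ │ │ │ ╷ │
│ │↳ → ↑│   │ │   │ │ │ │ │
│ ├─────┴─┐ │ └───┘ ├─┴─┘ │
│ │       │ │       │     │
│ └───╴ ╷ ╵ ├───┬───┘ ┌─┐ │
│       │   │   │     │ │ │
├───┬───┴─┐ ╵ ╷ │ ╷ ┌─┘ │ │
│   │     │   │ │ │ │   │ │
│ ╷ └───╴ ├───┤ └─┤ └─┐ ╵ │
│ │       │   │   │   │   │
│ └───────┘ ╷ └─╴ └─╴ │ ╶─┤
│           │         │   │
└───────────┴─────────┴───┘

Path to Q:

┌───────┬───────┬─┬───┬───┐
│A ↓    │       │ │   │   │
├─╴ ┌─┐ └─┐ ╷ ╷ ╵ │ ╷ └─┐ │
│↓ ↲│ │   │ │ │   │ │   │ │
│ ╶─┤ └─┐ └─┘ │ ┌─┘ ├─╴ │ │
│↳ ↓│   │     │ │   │   │ │
│ ╷ │ ╷ └───┬─┘ │ ┌─┘ ┌─┘ │
│ │↓│ │     │   │ │   │   │
├─┘ │ │ ┌─╴ │ ┌─┘ │ ╶─┴─┐ │
│↓ ↲│ │ │   │ │   │     │ │
│ ┌─┘ │ └───┘ │ ╶─┼─┬─╴ │ │
│↓│   │       │   │ │   │ │
│ │ ┌─┴───┬───┴─┐ │ │ ╶─┤ │
│↓│ │     │     │ │ │   │ │
│ └─┤ ╶─┐ │ ╷ ╶─┤ ╵ ├─╴ │ │
│↓  │   │ │ │   │   │   │ │
│ ╷ └─┐ │ ╵ ├─╴ ├─┐ │ ┌─┘ │
│↓│   │ │   │   │ │ │ │   │
│ │ ╶─┘ ├───┤ ╷ ╵ │ │ │ ╷ │
│↓│     │   │ │   │ │ │ │ │
│ ├─────┴─┐ │ └───┘ ├─┴─┘ │
│↓│    ↱ ↓│ │       │     │
│ └───╴ ╷ ╵ ├───┬───┘ ┌─┐ │
│↳ → → ↑│↳ Q│   │     │ │ │
├───┬───┴─┐ ╵ ╷ │ ╷ ┌─┘ │ │
│   │     │   │ │ │ │   │ │
│ ╷ └───╴ ├───┤ └─┤ └─┐ ╵ │
│ │       │   │   │   │   │
│ └───────┘ ╷ └─╴ └─╴ │ ╶─┤
│           │         │   │
└───────────┴─────────┴───┘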